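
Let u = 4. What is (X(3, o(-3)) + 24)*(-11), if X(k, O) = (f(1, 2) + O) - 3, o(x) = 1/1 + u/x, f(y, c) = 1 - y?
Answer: -682/3 ≈ -227.33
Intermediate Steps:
o(x) = 1 + 4/x (o(x) = 1/1 + 4/x = 1*1 + 4/x = 1 + 4/x)
X(k, O) = -3 + O (X(k, O) = ((1 - 1*1) + O) - 3 = ((1 - 1) + O) - 3 = (0 + O) - 3 = O - 3 = -3 + O)
(X(3, o(-3)) + 24)*(-11) = ((-3 + (4 - 3)/(-3)) + 24)*(-11) = ((-3 - ⅓*1) + 24)*(-11) = ((-3 - ⅓) + 24)*(-11) = (-10/3 + 24)*(-11) = (62/3)*(-11) = -682/3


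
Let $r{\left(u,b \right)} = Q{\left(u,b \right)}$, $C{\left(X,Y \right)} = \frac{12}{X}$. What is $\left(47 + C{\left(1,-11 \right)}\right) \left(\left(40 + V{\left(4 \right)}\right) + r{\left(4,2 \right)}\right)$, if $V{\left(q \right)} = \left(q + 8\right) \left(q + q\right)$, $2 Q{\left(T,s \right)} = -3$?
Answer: $\frac{15871}{2} \approx 7935.5$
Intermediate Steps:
$Q{\left(T,s \right)} = - \frac{3}{2}$ ($Q{\left(T,s \right)} = \frac{1}{2} \left(-3\right) = - \frac{3}{2}$)
$r{\left(u,b \right)} = - \frac{3}{2}$
$V{\left(q \right)} = 2 q \left(8 + q\right)$ ($V{\left(q \right)} = \left(8 + q\right) 2 q = 2 q \left(8 + q\right)$)
$\left(47 + C{\left(1,-11 \right)}\right) \left(\left(40 + V{\left(4 \right)}\right) + r{\left(4,2 \right)}\right) = \left(47 + \frac{12}{1}\right) \left(\left(40 + 2 \cdot 4 \left(8 + 4\right)\right) - \frac{3}{2}\right) = \left(47 + 12 \cdot 1\right) \left(\left(40 + 2 \cdot 4 \cdot 12\right) - \frac{3}{2}\right) = \left(47 + 12\right) \left(\left(40 + 96\right) - \frac{3}{2}\right) = 59 \left(136 - \frac{3}{2}\right) = 59 \cdot \frac{269}{2} = \frac{15871}{2}$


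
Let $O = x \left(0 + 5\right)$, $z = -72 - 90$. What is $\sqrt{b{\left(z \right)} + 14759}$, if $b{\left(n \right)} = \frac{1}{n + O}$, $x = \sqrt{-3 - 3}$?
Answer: $\sqrt{\frac{2390957 - 73795 i \sqrt{6}}{162 - 5 i \sqrt{6}}} \approx 121.49 - 2.0 \cdot 10^{-6} i$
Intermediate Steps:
$x = i \sqrt{6}$ ($x = \sqrt{-6} = i \sqrt{6} \approx 2.4495 i$)
$z = -162$ ($z = -72 - 90 = -162$)
$O = 5 i \sqrt{6}$ ($O = i \sqrt{6} \left(0 + 5\right) = i \sqrt{6} \cdot 5 = 5 i \sqrt{6} \approx 12.247 i$)
$b{\left(n \right)} = \frac{1}{n + 5 i \sqrt{6}}$
$\sqrt{b{\left(z \right)} + 14759} = \sqrt{\frac{1}{-162 + 5 i \sqrt{6}} + 14759} = \sqrt{14759 + \frac{1}{-162 + 5 i \sqrt{6}}}$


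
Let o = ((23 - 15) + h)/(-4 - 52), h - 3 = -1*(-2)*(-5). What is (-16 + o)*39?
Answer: -34983/56 ≈ -624.70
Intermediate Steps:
h = -7 (h = 3 - 1*(-2)*(-5) = 3 + 2*(-5) = 3 - 10 = -7)
o = -1/56 (o = ((23 - 15) - 7)/(-4 - 52) = (8 - 7)/(-56) = 1*(-1/56) = -1/56 ≈ -0.017857)
(-16 + o)*39 = (-16 - 1/56)*39 = -897/56*39 = -34983/56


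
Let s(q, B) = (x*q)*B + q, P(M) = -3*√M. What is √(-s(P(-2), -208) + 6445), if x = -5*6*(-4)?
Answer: √(6445 - 74877*I*√2) ≈ 237.21 - 223.21*I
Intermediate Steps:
x = 120 (x = -30*(-4) = 120)
s(q, B) = q + 120*B*q (s(q, B) = (120*q)*B + q = 120*B*q + q = q + 120*B*q)
√(-s(P(-2), -208) + 6445) = √(-(-3*I*√2)*(1 + 120*(-208)) + 6445) = √(-(-3*I*√2)*(1 - 24960) + 6445) = √(-(-3*I*√2)*(-24959) + 6445) = √(-74877*I*√2 + 6445) = √(6445 - 74877*I*√2)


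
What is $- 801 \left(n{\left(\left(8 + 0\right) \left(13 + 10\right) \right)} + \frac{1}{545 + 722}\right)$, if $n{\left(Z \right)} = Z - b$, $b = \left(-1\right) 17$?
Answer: $- \frac{203989068}{1267} \approx -1.61 \cdot 10^{5}$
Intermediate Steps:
$b = -17$
$n{\left(Z \right)} = 17 + Z$ ($n{\left(Z \right)} = Z - -17 = Z + 17 = 17 + Z$)
$- 801 \left(n{\left(\left(8 + 0\right) \left(13 + 10\right) \right)} + \frac{1}{545 + 722}\right) = - 801 \left(\left(17 + \left(8 + 0\right) \left(13 + 10\right)\right) + \frac{1}{545 + 722}\right) = - 801 \left(\left(17 + 8 \cdot 23\right) + \frac{1}{1267}\right) = - 801 \left(\left(17 + 184\right) + \frac{1}{1267}\right) = - 801 \left(201 + \frac{1}{1267}\right) = \left(-801\right) \frac{254668}{1267} = - \frac{203989068}{1267}$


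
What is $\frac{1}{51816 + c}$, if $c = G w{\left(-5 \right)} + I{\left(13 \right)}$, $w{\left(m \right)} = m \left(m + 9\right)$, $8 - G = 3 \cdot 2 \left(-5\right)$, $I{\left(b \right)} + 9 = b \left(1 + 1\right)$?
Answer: $\frac{1}{51073} \approx 1.958 \cdot 10^{-5}$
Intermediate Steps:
$I{\left(b \right)} = -9 + 2 b$ ($I{\left(b \right)} = -9 + b \left(1 + 1\right) = -9 + b 2 = -9 + 2 b$)
$G = 38$ ($G = 8 - 3 \cdot 2 \left(-5\right) = 8 - 6 \left(-5\right) = 8 - -30 = 8 + 30 = 38$)
$w{\left(m \right)} = m \left(9 + m\right)$
$c = -743$ ($c = 38 \left(- 5 \left(9 - 5\right)\right) + \left(-9 + 2 \cdot 13\right) = 38 \left(\left(-5\right) 4\right) + \left(-9 + 26\right) = 38 \left(-20\right) + 17 = -760 + 17 = -743$)
$\frac{1}{51816 + c} = \frac{1}{51816 - 743} = \frac{1}{51073}$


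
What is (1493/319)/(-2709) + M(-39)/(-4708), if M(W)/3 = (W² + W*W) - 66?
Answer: -175507903/92466297 ≈ -1.8981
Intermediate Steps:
M(W) = -198 + 6*W² (M(W) = 3*((W² + W*W) - 66) = 3*((W² + W²) - 66) = 3*(2*W² - 66) = 3*(-66 + 2*W²) = -198 + 6*W²)
(1493/319)/(-2709) + M(-39)/(-4708) = (1493/319)/(-2709) + (-198 + 6*(-39)²)/(-4708) = (1493*(1/319))*(-1/2709) + (-198 + 6*1521)*(-1/4708) = (1493/319)*(-1/2709) + (-198 + 9126)*(-1/4708) = -1493/864171 + 8928*(-1/4708) = -1493/864171 - 2232/1177 = -175507903/92466297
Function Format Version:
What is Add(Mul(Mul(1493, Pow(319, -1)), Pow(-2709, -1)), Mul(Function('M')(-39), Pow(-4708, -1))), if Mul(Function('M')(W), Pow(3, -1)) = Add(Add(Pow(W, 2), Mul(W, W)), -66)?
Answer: Rational(-175507903, 92466297) ≈ -1.8981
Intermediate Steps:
Function('M')(W) = Add(-198, Mul(6, Pow(W, 2))) (Function('M')(W) = Mul(3, Add(Add(Pow(W, 2), Mul(W, W)), -66)) = Mul(3, Add(Add(Pow(W, 2), Pow(W, 2)), -66)) = Mul(3, Add(Mul(2, Pow(W, 2)), -66)) = Mul(3, Add(-66, Mul(2, Pow(W, 2)))) = Add(-198, Mul(6, Pow(W, 2))))
Add(Mul(Mul(1493, Pow(319, -1)), Pow(-2709, -1)), Mul(Function('M')(-39), Pow(-4708, -1))) = Add(Mul(Mul(1493, Pow(319, -1)), Pow(-2709, -1)), Mul(Add(-198, Mul(6, Pow(-39, 2))), Pow(-4708, -1))) = Add(Mul(Mul(1493, Rational(1, 319)), Rational(-1, 2709)), Mul(Add(-198, Mul(6, 1521)), Rational(-1, 4708))) = Add(Mul(Rational(1493, 319), Rational(-1, 2709)), Mul(Add(-198, 9126), Rational(-1, 4708))) = Add(Rational(-1493, 864171), Mul(8928, Rational(-1, 4708))) = Add(Rational(-1493, 864171), Rational(-2232, 1177)) = Rational(-175507903, 92466297)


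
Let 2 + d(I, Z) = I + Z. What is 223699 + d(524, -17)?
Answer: 224204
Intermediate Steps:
d(I, Z) = -2 + I + Z (d(I, Z) = -2 + (I + Z) = -2 + I + Z)
223699 + d(524, -17) = 223699 + (-2 + 524 - 17) = 223699 + 505 = 224204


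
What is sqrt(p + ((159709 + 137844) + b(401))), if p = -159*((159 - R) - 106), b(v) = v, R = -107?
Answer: sqrt(272514) ≈ 522.03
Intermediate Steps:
p = -25440 (p = -159*((159 - 1*(-107)) - 106) = -159*((159 + 107) - 106) = -159*(266 - 106) = -159*160 = -25440)
sqrt(p + ((159709 + 137844) + b(401))) = sqrt(-25440 + ((159709 + 137844) + 401)) = sqrt(-25440 + (297553 + 401)) = sqrt(-25440 + 297954) = sqrt(272514)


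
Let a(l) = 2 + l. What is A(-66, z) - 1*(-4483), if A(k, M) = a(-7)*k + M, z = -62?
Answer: 4751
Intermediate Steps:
A(k, M) = M - 5*k (A(k, M) = (2 - 7)*k + M = -5*k + M = M - 5*k)
A(-66, z) - 1*(-4483) = (-62 - 5*(-66)) - 1*(-4483) = (-62 + 330) + 4483 = 268 + 4483 = 4751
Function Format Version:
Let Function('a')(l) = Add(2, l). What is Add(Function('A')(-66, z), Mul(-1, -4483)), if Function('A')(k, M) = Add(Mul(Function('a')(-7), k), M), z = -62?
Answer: 4751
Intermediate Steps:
Function('A')(k, M) = Add(M, Mul(-5, k)) (Function('A')(k, M) = Add(Mul(Add(2, -7), k), M) = Add(Mul(-5, k), M) = Add(M, Mul(-5, k)))
Add(Function('A')(-66, z), Mul(-1, -4483)) = Add(Add(-62, Mul(-5, -66)), Mul(-1, -4483)) = Add(Add(-62, 330), 4483) = Add(268, 4483) = 4751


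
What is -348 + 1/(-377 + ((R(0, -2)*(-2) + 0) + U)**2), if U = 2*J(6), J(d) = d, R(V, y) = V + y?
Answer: -42109/121 ≈ -348.01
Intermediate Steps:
U = 12 (U = 2*6 = 12)
-348 + 1/(-377 + ((R(0, -2)*(-2) + 0) + U)**2) = -348 + 1/(-377 + (((0 - 2)*(-2) + 0) + 12)**2) = -348 + 1/(-377 + ((-2*(-2) + 0) + 12)**2) = -348 + 1/(-377 + ((4 + 0) + 12)**2) = -348 + 1/(-377 + (4 + 12)**2) = -348 + 1/(-377 + 16**2) = -348 + 1/(-377 + 256) = -348 + 1/(-121) = -348 - 1/121 = -42109/121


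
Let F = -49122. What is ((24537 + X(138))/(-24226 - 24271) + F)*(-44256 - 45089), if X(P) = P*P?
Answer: 212847774194175/48497 ≈ 4.3889e+9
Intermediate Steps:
X(P) = P²
((24537 + X(138))/(-24226 - 24271) + F)*(-44256 - 45089) = ((24537 + 138²)/(-24226 - 24271) - 49122)*(-44256 - 45089) = ((24537 + 19044)/(-48497) - 49122)*(-89345) = (43581*(-1/48497) - 49122)*(-89345) = (-43581/48497 - 49122)*(-89345) = -2382313215/48497*(-89345) = 212847774194175/48497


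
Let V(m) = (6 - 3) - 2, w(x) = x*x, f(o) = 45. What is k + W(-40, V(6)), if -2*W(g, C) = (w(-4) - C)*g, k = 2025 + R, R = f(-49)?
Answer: 2370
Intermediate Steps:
R = 45
w(x) = x**2
k = 2070 (k = 2025 + 45 = 2070)
V(m) = 1 (V(m) = 3 - 2 = 1)
W(g, C) = -g*(16 - C)/2 (W(g, C) = -((-4)**2 - C)*g/2 = -(16 - C)*g/2 = -g*(16 - C)/2)
k + W(-40, V(6)) = 2070 + (1/2)*(-40)*(-16 + 1) = 2070 + (1/2)*(-40)*(-15) = 2070 + 300 = 2370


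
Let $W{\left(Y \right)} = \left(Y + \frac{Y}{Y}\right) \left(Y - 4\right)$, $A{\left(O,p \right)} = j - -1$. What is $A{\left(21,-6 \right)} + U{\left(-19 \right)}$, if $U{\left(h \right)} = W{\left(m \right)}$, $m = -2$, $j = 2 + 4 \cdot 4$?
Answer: $25$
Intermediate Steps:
$j = 18$ ($j = 2 + 16 = 18$)
$A{\left(O,p \right)} = 19$ ($A{\left(O,p \right)} = 18 - -1 = 18 + 1 = 19$)
$W{\left(Y \right)} = \left(1 + Y\right) \left(-4 + Y\right)$ ($W{\left(Y \right)} = \left(Y + 1\right) \left(-4 + Y\right) = \left(1 + Y\right) \left(-4 + Y\right)$)
$U{\left(h \right)} = 6$ ($U{\left(h \right)} = -4 + \left(-2\right)^{2} - -6 = -4 + 4 + 6 = 6$)
$A{\left(21,-6 \right)} + U{\left(-19 \right)} = 19 + 6 = 25$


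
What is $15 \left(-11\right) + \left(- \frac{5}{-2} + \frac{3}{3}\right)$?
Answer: $- \frac{323}{2} \approx -161.5$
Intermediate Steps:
$15 \left(-11\right) + \left(- \frac{5}{-2} + \frac{3}{3}\right) = -165 + \left(\left(-5\right) \left(- \frac{1}{2}\right) + 3 \cdot \frac{1}{3}\right) = -165 + \left(\frac{5}{2} + 1\right) = -165 + \frac{7}{2} = - \frac{323}{2}$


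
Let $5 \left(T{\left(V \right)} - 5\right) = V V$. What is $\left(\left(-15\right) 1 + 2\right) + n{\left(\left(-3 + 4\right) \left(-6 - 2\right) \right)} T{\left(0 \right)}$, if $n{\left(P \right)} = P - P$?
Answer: $-13$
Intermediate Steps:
$T{\left(V \right)} = 5 + \frac{V^{2}}{5}$ ($T{\left(V \right)} = 5 + \frac{V V}{5} = 5 + \frac{V^{2}}{5}$)
$n{\left(P \right)} = 0$
$\left(\left(-15\right) 1 + 2\right) + n{\left(\left(-3 + 4\right) \left(-6 - 2\right) \right)} T{\left(0 \right)} = \left(\left(-15\right) 1 + 2\right) + 0 \left(5 + \frac{0^{2}}{5}\right) = \left(-15 + 2\right) + 0 \left(5 + \frac{1}{5} \cdot 0\right) = -13 + 0 \left(5 + 0\right) = -13 + 0 \cdot 5 = -13 + 0 = -13$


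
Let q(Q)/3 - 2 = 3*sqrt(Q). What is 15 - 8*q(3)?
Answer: -33 - 72*sqrt(3) ≈ -157.71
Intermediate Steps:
q(Q) = 6 + 9*sqrt(Q) (q(Q) = 6 + 3*(3*sqrt(Q)) = 6 + 9*sqrt(Q))
15 - 8*q(3) = 15 - 8*(6 + 9*sqrt(3)) = 15 + (-48 - 72*sqrt(3)) = -33 - 72*sqrt(3)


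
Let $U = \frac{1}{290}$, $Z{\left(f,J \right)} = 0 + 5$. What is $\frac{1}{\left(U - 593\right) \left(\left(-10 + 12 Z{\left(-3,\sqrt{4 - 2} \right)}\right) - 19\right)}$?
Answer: $- \frac{290}{5331039} \approx -5.4398 \cdot 10^{-5}$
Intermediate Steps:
$Z{\left(f,J \right)} = 5$
$U = \frac{1}{290} \approx 0.0034483$
$\frac{1}{\left(U - 593\right) \left(\left(-10 + 12 Z{\left(-3,\sqrt{4 - 2} \right)}\right) - 19\right)} = \frac{1}{\left(\frac{1}{290} - 593\right) \left(\left(-10 + 12 \cdot 5\right) - 19\right)} = \frac{1}{\left(- \frac{171969}{290}\right) \left(\left(-10 + 60\right) - 19\right)} = - \frac{290}{171969 \left(50 - 19\right)} = - \frac{290}{171969 \cdot 31} = \left(- \frac{290}{171969}\right) \frac{1}{31} = - \frac{290}{5331039}$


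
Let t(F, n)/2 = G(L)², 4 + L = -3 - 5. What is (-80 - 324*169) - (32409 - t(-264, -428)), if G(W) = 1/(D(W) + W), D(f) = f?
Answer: -25126559/288 ≈ -87245.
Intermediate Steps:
L = -12 (L = -4 + (-3 - 5) = -4 - 8 = -12)
G(W) = 1/(2*W) (G(W) = 1/(W + W) = 1/(2*W))
t(F, n) = 1/288 (t(F, n) = 2*((½)/(-12))² = 2*((½)*(-1/12))² = 2*(-1/24)² = 2*(1/576) = 1/288)
(-80 - 324*169) - (32409 - t(-264, -428)) = (-80 - 324*169) - (32409 - 1*1/288) = (-80 - 54756) - (32409 - 1/288) = -54836 - 1*9333791/288 = -54836 - 9333791/288 = -25126559/288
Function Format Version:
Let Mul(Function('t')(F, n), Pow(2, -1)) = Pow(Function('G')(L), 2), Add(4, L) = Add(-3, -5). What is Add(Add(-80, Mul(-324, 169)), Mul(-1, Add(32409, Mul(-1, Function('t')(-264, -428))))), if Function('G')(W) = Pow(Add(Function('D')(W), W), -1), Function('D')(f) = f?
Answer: Rational(-25126559, 288) ≈ -87245.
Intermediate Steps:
L = -12 (L = Add(-4, Add(-3, -5)) = Add(-4, -8) = -12)
Function('G')(W) = Mul(Rational(1, 2), Pow(W, -1)) (Function('G')(W) = Pow(Add(W, W), -1) = Pow(Mul(2, W), -1) = Mul(Rational(1, 2), Pow(W, -1)))
Function('t')(F, n) = Rational(1, 288) (Function('t')(F, n) = Mul(2, Pow(Mul(Rational(1, 2), Pow(-12, -1)), 2)) = Mul(2, Pow(Mul(Rational(1, 2), Rational(-1, 12)), 2)) = Mul(2, Pow(Rational(-1, 24), 2)) = Mul(2, Rational(1, 576)) = Rational(1, 288))
Add(Add(-80, Mul(-324, 169)), Mul(-1, Add(32409, Mul(-1, Function('t')(-264, -428))))) = Add(Add(-80, Mul(-324, 169)), Mul(-1, Add(32409, Mul(-1, Rational(1, 288))))) = Add(Add(-80, -54756), Mul(-1, Add(32409, Rational(-1, 288)))) = Add(-54836, Mul(-1, Rational(9333791, 288))) = Add(-54836, Rational(-9333791, 288)) = Rational(-25126559, 288)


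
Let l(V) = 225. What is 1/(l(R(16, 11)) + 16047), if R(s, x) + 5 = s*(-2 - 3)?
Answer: 1/16272 ≈ 6.1455e-5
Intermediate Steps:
R(s, x) = -5 - 5*s (R(s, x) = -5 + s*(-2 - 3) = -5 + s*(-5) = -5 - 5*s)
1/(l(R(16, 11)) + 16047) = 1/(225 + 16047) = 1/16272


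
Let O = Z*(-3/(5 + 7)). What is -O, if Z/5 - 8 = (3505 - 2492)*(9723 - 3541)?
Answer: 15655935/2 ≈ 7.8280e+6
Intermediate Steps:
Z = 31311870 (Z = 40 + 5*((3505 - 2492)*(9723 - 3541)) = 40 + 5*(1013*6182) = 40 + 5*6262366 = 40 + 31311830 = 31311870)
O = -15655935/2 (O = 31311870*(-3/(5 + 7)) = 31311870*(-3/12) = 31311870*(-3*1/12) = 31311870*(-¼) = -15655935/2 ≈ -7.8280e+6)
-O = -1*(-15655935/2) = 15655935/2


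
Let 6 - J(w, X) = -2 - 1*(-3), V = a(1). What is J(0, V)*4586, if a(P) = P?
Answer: 22930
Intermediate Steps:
V = 1
J(w, X) = 5 (J(w, X) = 6 - (-2 - 1*(-3)) = 6 - (-2 + 3) = 6 - 1*1 = 6 - 1 = 5)
J(0, V)*4586 = 5*4586 = 22930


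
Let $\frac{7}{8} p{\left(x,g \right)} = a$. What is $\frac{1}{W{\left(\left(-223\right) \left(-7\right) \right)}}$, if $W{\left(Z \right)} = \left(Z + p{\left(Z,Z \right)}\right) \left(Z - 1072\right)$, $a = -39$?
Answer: $\frac{7}{5190735} \approx 1.3486 \cdot 10^{-6}$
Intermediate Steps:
$p{\left(x,g \right)} = - \frac{312}{7}$ ($p{\left(x,g \right)} = \frac{8}{7} \left(-39\right) = - \frac{312}{7}$)
$W{\left(Z \right)} = \left(-1072 + Z\right) \left(- \frac{312}{7} + Z\right)$ ($W{\left(Z \right)} = \left(Z - \frac{312}{7}\right) \left(Z - 1072\right) = \left(- \frac{312}{7} + Z\right) \left(-1072 + Z\right) = \left(-1072 + Z\right) \left(- \frac{312}{7} + Z\right)$)
$\frac{1}{W{\left(\left(-223\right) \left(-7\right) \right)}} = \frac{1}{\frac{334464}{7} + \left(\left(-223\right) \left(-7\right)\right)^{2} - \frac{7816 \left(\left(-223\right) \left(-7\right)\right)}{7}} = \frac{1}{\frac{334464}{7} + 1561^{2} - 1742968} = \frac{1}{\frac{334464}{7} + 2436721 - 1742968} = \frac{1}{\frac{5190735}{7}} = \frac{7}{5190735}$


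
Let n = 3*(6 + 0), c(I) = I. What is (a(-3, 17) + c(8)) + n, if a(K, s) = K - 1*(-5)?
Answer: 28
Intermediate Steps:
a(K, s) = 5 + K (a(K, s) = K + 5 = 5 + K)
n = 18 (n = 3*6 = 18)
(a(-3, 17) + c(8)) + n = ((5 - 3) + 8) + 18 = (2 + 8) + 18 = 10 + 18 = 28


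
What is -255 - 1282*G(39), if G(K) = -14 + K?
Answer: -32305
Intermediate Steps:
-255 - 1282*G(39) = -255 - 1282*(-14 + 39) = -255 - 1282*25 = -255 - 32050 = -32305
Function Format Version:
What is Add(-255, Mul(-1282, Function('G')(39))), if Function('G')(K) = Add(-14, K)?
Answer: -32305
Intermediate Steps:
Add(-255, Mul(-1282, Function('G')(39))) = Add(-255, Mul(-1282, Add(-14, 39))) = Add(-255, Mul(-1282, 25)) = Add(-255, -32050) = -32305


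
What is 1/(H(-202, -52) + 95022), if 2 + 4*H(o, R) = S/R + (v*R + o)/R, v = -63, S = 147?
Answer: 208/19761251 ≈ 1.0526e-5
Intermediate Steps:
H(o, R) = -1/2 + 147/(4*R) + (o - 63*R)/(4*R) (H(o, R) = -1/2 + (147/R + (-63*R + o)/R)/4 = -1/2 + (147/R + (o - 63*R)/R)/4 = -1/2 + (147/(4*R) + (o - 63*R)/(4*R)) = -1/2 + 147/(4*R) + (o - 63*R)/(4*R))
1/(H(-202, -52) + 95022) = 1/((1/4)*(147 - 202 - 65*(-52))/(-52) + 95022) = 1/((1/4)*(-1/52)*(147 - 202 + 3380) + 95022) = 1/((1/4)*(-1/52)*3325 + 95022) = 1/(-3325/208 + 95022) = 1/(19761251/208) = 208/19761251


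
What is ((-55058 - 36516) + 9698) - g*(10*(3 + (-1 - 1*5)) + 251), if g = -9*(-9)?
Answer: -99777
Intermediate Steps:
g = 81
((-55058 - 36516) + 9698) - g*(10*(3 + (-1 - 1*5)) + 251) = ((-55058 - 36516) + 9698) - 81*(10*(3 + (-1 - 1*5)) + 251) = (-91574 + 9698) - 81*(10*(3 + (-1 - 5)) + 251) = -81876 - 81*(10*(3 - 6) + 251) = -81876 - 81*(10*(-3) + 251) = -81876 - 81*(-30 + 251) = -81876 - 81*221 = -81876 - 1*17901 = -81876 - 17901 = -99777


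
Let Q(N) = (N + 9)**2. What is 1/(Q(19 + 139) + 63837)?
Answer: 1/91726 ≈ 1.0902e-5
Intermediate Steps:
Q(N) = (9 + N)**2
1/(Q(19 + 139) + 63837) = 1/((9 + (19 + 139))**2 + 63837) = 1/((9 + 158)**2 + 63837) = 1/(167**2 + 63837) = 1/(27889 + 63837) = 1/91726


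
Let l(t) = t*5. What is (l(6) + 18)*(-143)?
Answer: -6864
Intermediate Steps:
l(t) = 5*t
(l(6) + 18)*(-143) = (5*6 + 18)*(-143) = (30 + 18)*(-143) = 48*(-143) = -6864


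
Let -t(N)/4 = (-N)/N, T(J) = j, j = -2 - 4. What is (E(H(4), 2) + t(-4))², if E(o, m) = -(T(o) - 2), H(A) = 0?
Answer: 144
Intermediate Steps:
j = -6
T(J) = -6
E(o, m) = 8 (E(o, m) = -(-6 - 2) = -1*(-8) = 8)
t(N) = 4 (t(N) = -4*(-N)/N = -4*(-1) = 4)
(E(H(4), 2) + t(-4))² = (8 + 4)² = 12² = 144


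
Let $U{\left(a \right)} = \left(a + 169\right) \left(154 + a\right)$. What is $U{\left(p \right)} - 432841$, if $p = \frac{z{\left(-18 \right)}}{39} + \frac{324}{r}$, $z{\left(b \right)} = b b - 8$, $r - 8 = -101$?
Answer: $- \frac{592421983871}{1461681} \approx -4.053 \cdot 10^{5}$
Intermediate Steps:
$r = -93$ ($r = 8 - 101 = -93$)
$z{\left(b \right)} = -8 + b^{2}$ ($z{\left(b \right)} = b^{2} - 8 = -8 + b^{2}$)
$p = \frac{5584}{1209}$ ($p = \frac{-8 + \left(-18\right)^{2}}{39} + \frac{324}{-93} = \left(-8 + 324\right) \frac{1}{39} + 324 \left(- \frac{1}{93}\right) = 316 \cdot \frac{1}{39} - \frac{108}{31} = \frac{316}{39} - \frac{108}{31} = \frac{5584}{1209} \approx 4.6187$)
$U{\left(a \right)} = \left(154 + a\right) \left(169 + a\right)$ ($U{\left(a \right)} = \left(169 + a\right) \left(154 + a\right) = \left(154 + a\right) \left(169 + a\right)$)
$U{\left(p \right)} - 432841 = \left(26026 + \left(\frac{5584}{1209}\right)^{2} + 323 \cdot \frac{5584}{1209}\right) - 432841 = \left(26026 + \frac{31181056}{1461681} + \frac{1803632}{1209}\right) - 432841 = \frac{40253481850}{1461681} - 432841 = - \frac{592421983871}{1461681}$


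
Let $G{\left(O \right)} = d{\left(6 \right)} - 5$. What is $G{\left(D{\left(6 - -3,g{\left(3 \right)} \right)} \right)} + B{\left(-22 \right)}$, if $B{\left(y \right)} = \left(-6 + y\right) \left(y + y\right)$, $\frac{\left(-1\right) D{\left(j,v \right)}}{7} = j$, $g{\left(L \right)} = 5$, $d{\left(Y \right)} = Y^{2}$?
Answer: $1263$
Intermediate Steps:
$D{\left(j,v \right)} = - 7 j$
$G{\left(O \right)} = 31$ ($G{\left(O \right)} = 6^{2} - 5 = 36 - 5 = 31$)
$B{\left(y \right)} = 2 y \left(-6 + y\right)$ ($B{\left(y \right)} = \left(-6 + y\right) 2 y = 2 y \left(-6 + y\right)$)
$G{\left(D{\left(6 - -3,g{\left(3 \right)} \right)} \right)} + B{\left(-22 \right)} = 31 + 2 \left(-22\right) \left(-6 - 22\right) = 31 + 2 \left(-22\right) \left(-28\right) = 31 + 1232 = 1263$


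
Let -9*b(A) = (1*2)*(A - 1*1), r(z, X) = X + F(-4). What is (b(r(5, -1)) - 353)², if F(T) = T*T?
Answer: 10272025/81 ≈ 1.2682e+5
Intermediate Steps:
F(T) = T²
r(z, X) = 16 + X (r(z, X) = X + (-4)² = X + 16 = 16 + X)
b(A) = 2/9 - 2*A/9 (b(A) = -1*2*(A - 1*1)/9 = -2*(A - 1)/9 = -2*(-1 + A)/9 = -(-2 + 2*A)/9 = 2/9 - 2*A/9)
(b(r(5, -1)) - 353)² = ((2/9 - 2*(16 - 1)/9) - 353)² = ((2/9 - 2/9*15) - 353)² = ((2/9 - 10/3) - 353)² = (-28/9 - 353)² = (-3205/9)² = 10272025/81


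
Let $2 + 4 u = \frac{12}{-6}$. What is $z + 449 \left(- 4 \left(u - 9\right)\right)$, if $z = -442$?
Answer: $17518$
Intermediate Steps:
$u = -1$ ($u = - \frac{1}{2} + \frac{12 \frac{1}{-6}}{4} = - \frac{1}{2} + \frac{12 \left(- \frac{1}{6}\right)}{4} = - \frac{1}{2} + \frac{1}{4} \left(-2\right) = - \frac{1}{2} - \frac{1}{2} = -1$)
$z + 449 \left(- 4 \left(u - 9\right)\right) = -442 + 449 \left(- 4 \left(-1 - 9\right)\right) = -442 + 449 \left(\left(-4\right) \left(-10\right)\right) = -442 + 449 \cdot 40 = -442 + 17960 = 17518$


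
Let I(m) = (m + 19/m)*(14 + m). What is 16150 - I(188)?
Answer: -2053563/94 ≈ -21846.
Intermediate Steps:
I(m) = (14 + m)*(m + 19/m)
16150 - I(188) = 16150 - (19 + 188² + 14*188 + 266/188) = 16150 - (19 + 35344 + 2632 + 266*(1/188)) = 16150 - (19 + 35344 + 2632 + 133/94) = 16150 - 1*3571663/94 = 16150 - 3571663/94 = -2053563/94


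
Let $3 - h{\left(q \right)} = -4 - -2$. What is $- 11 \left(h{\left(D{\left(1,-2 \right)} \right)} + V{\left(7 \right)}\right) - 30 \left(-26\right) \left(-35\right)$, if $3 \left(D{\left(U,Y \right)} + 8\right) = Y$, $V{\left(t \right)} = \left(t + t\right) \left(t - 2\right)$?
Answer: $-28125$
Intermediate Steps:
$V{\left(t \right)} = 2 t \left(-2 + t\right)$
$D{\left(U,Y \right)} = -8 + \frac{Y}{3}$
$h{\left(q \right)} = 5$ ($h{\left(q \right)} = 3 - \left(-4 - -2\right) = 3 - \left(-4 + 2\right) = 3 - -2 = 3 + 2 = 5$)
$- 11 \left(h{\left(D{\left(1,-2 \right)} \right)} + V{\left(7 \right)}\right) - 30 \left(-26\right) \left(-35\right) = - 11 \left(5 + 2 \cdot 7 \left(-2 + 7\right)\right) - 30 \left(-26\right) \left(-35\right) = - 11 \left(5 + 2 \cdot 7 \cdot 5\right) - \left(-780\right) \left(-35\right) = - 11 \left(5 + 70\right) - 27300 = \left(-11\right) 75 - 27300 = -825 - 27300 = -28125$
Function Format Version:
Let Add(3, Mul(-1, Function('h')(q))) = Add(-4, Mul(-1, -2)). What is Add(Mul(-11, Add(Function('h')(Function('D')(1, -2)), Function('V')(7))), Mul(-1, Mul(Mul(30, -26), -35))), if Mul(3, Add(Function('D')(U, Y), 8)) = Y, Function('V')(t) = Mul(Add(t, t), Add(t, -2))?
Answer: -28125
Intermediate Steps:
Function('V')(t) = Mul(2, t, Add(-2, t)) (Function('V')(t) = Mul(Mul(2, t), Add(-2, t)) = Mul(2, t, Add(-2, t)))
Function('D')(U, Y) = Add(-8, Mul(Rational(1, 3), Y))
Function('h')(q) = 5 (Function('h')(q) = Add(3, Mul(-1, Add(-4, Mul(-1, -2)))) = Add(3, Mul(-1, Add(-4, 2))) = Add(3, Mul(-1, -2)) = Add(3, 2) = 5)
Add(Mul(-11, Add(Function('h')(Function('D')(1, -2)), Function('V')(7))), Mul(-1, Mul(Mul(30, -26), -35))) = Add(Mul(-11, Add(5, Mul(2, 7, Add(-2, 7)))), Mul(-1, Mul(Mul(30, -26), -35))) = Add(Mul(-11, Add(5, Mul(2, 7, 5))), Mul(-1, Mul(-780, -35))) = Add(Mul(-11, Add(5, 70)), Mul(-1, 27300)) = Add(Mul(-11, 75), -27300) = Add(-825, -27300) = -28125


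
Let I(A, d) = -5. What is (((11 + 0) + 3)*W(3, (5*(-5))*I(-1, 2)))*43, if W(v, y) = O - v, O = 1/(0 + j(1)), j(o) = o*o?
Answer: -1204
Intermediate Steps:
j(o) = o²
O = 1 (O = 1/(0 + 1²) = 1/(0 + 1) = 1/1 = 1)
W(v, y) = 1 - v
(((11 + 0) + 3)*W(3, (5*(-5))*I(-1, 2)))*43 = (((11 + 0) + 3)*(1 - 1*3))*43 = ((11 + 3)*(1 - 3))*43 = (14*(-2))*43 = -28*43 = -1204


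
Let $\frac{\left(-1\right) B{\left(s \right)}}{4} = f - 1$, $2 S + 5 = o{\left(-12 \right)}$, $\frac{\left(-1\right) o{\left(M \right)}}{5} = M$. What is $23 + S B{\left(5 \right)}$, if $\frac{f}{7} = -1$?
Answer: $903$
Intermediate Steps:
$o{\left(M \right)} = - 5 M$
$f = -7$ ($f = 7 \left(-1\right) = -7$)
$S = \frac{55}{2}$ ($S = - \frac{5}{2} + \frac{\left(-5\right) \left(-12\right)}{2} = - \frac{5}{2} + \frac{1}{2} \cdot 60 = - \frac{5}{2} + 30 = \frac{55}{2} \approx 27.5$)
$B{\left(s \right)} = 32$ ($B{\left(s \right)} = - 4 \left(-7 - 1\right) = \left(-4\right) \left(-8\right) = 32$)
$23 + S B{\left(5 \right)} = 23 + \frac{55}{2} \cdot 32 = 23 + 880 = 903$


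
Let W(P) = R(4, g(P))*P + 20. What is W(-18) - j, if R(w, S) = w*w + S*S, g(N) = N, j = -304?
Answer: -5796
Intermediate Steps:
R(w, S) = S² + w² (R(w, S) = w² + S² = S² + w²)
W(P) = 20 + P*(16 + P²) (W(P) = (P² + 4²)*P + 20 = (P² + 16)*P + 20 = (16 + P²)*P + 20 = P*(16 + P²) + 20 = 20 + P*(16 + P²))
W(-18) - j = (20 - 18*(16 + (-18)²)) - 1*(-304) = (20 - 18*(16 + 324)) + 304 = (20 - 18*340) + 304 = (20 - 6120) + 304 = -6100 + 304 = -5796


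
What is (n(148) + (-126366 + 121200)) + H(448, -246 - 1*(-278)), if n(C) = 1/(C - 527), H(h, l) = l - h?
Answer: -2115579/379 ≈ -5582.0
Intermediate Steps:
n(C) = 1/(-527 + C)
(n(148) + (-126366 + 121200)) + H(448, -246 - 1*(-278)) = (1/(-527 + 148) + (-126366 + 121200)) + ((-246 - 1*(-278)) - 1*448) = (1/(-379) - 5166) + ((-246 + 278) - 448) = (-1/379 - 5166) + (32 - 448) = -1957915/379 - 416 = -2115579/379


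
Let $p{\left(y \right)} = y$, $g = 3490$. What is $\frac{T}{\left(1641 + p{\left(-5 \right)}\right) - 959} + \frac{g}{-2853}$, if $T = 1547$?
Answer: $\frac{2050861}{1931481} \approx 1.0618$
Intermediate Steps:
$\frac{T}{\left(1641 + p{\left(-5 \right)}\right) - 959} + \frac{g}{-2853} = \frac{1547}{\left(1641 - 5\right) - 959} + \frac{3490}{-2853} = \frac{1547}{1636 - 959} + 3490 \left(- \frac{1}{2853}\right) = \frac{1547}{677} - \frac{3490}{2853} = \frac{2050861}{1931481}$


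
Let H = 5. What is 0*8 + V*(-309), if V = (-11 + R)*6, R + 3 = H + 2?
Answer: 12978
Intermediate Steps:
R = 4 (R = -3 + (5 + 2) = -3 + 7 = 4)
V = -42 (V = (-11 + 4)*6 = -7*6 = -42)
0*8 + V*(-309) = 0*8 - 42*(-309) = 0 + 12978 = 12978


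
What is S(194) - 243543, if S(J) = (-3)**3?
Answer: -243570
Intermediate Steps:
S(J) = -27
S(194) - 243543 = -27 - 243543 = -243570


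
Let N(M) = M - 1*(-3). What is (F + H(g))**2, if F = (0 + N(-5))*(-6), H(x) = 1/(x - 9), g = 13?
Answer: 2401/16 ≈ 150.06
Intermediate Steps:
N(M) = 3 + M (N(M) = M + 3 = 3 + M)
H(x) = 1/(-9 + x)
F = 12 (F = (0 + (3 - 5))*(-6) = (0 - 2)*(-6) = -2*(-6) = 12)
(F + H(g))**2 = (12 + 1/(-9 + 13))**2 = (12 + 1/4)**2 = (49/4)**2 = 2401/16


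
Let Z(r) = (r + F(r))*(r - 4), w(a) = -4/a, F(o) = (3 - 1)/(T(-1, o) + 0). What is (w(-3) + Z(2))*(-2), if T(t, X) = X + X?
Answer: 22/3 ≈ 7.3333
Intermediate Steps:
T(t, X) = 2*X
F(o) = 1/o (F(o) = (3 - 1)/(2*o + 0) = 2/((2*o)) = 2*(1/(2*o)) = 1/o)
Z(r) = (-4 + r)*(r + 1/r) (Z(r) = (r + 1/r)*(r - 4) = (r + 1/r)*(-4 + r) = (-4 + r)*(r + 1/r))
(w(-3) + Z(2))*(-2) = (-4/(-3) + (1 + 2² - 4*2 - 4/2))*(-2) = (-4*(-⅓) + (1 + 4 - 8 - 4*½))*(-2) = (4/3 + (1 + 4 - 8 - 2))*(-2) = (4/3 - 5)*(-2) = -11/3*(-2) = 22/3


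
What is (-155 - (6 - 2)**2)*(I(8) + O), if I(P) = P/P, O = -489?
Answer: 83448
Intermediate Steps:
I(P) = 1
(-155 - (6 - 2)**2)*(I(8) + O) = (-155 - (6 - 2)**2)*(1 - 489) = (-155 - 1*4**2)*(-488) = (-155 - 1*16)*(-488) = (-155 - 16)*(-488) = -171*(-488) = 83448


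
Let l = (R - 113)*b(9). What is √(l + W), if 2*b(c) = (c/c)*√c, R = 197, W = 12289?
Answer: √12415 ≈ 111.42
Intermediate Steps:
b(c) = √c/2 (b(c) = ((c/c)*√c)/2 = (1*√c)/2 = √c/2)
l = 126 (l = (197 - 113)*(√9/2) = 84*((½)*3) = 84*(3/2) = 126)
√(l + W) = √(126 + 12289) = √12415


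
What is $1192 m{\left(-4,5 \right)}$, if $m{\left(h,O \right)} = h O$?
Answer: $-23840$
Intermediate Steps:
$m{\left(h,O \right)} = O h$
$1192 m{\left(-4,5 \right)} = 1192 \cdot 5 \left(-4\right) = 1192 \left(-20\right) = -23840$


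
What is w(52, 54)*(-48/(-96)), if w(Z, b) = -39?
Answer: -39/2 ≈ -19.500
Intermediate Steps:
w(52, 54)*(-48/(-96)) = -(-1872)/(-96) = -(-1872)*(-1)/96 = -39*½ = -39/2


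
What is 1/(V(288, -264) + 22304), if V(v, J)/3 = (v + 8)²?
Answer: 1/285152 ≈ 3.5069e-6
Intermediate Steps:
V(v, J) = 3*(8 + v)² (V(v, J) = 3*(v + 8)² = 3*(8 + v)²)
1/(V(288, -264) + 22304) = 1/(3*(8 + 288)² + 22304) = 1/(3*296² + 22304) = 1/(3*87616 + 22304) = 1/(262848 + 22304) = 1/285152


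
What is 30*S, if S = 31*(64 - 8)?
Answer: 52080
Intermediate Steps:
S = 1736 (S = 31*56 = 1736)
30*S = 30*1736 = 52080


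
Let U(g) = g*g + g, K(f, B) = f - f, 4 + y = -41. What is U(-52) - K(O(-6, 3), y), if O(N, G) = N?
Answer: 2652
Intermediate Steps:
y = -45 (y = -4 - 41 = -45)
K(f, B) = 0
U(g) = g + g² (U(g) = g² + g = g + g²)
U(-52) - K(O(-6, 3), y) = -52*(1 - 52) - 1*0 = -52*(-51) + 0 = 2652 + 0 = 2652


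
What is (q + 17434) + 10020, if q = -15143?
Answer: 12311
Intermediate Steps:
(q + 17434) + 10020 = (-15143 + 17434) + 10020 = 2291 + 10020 = 12311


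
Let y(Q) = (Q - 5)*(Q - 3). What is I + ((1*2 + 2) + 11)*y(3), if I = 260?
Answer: 260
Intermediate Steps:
y(Q) = (-5 + Q)*(-3 + Q)
I + ((1*2 + 2) + 11)*y(3) = 260 + ((1*2 + 2) + 11)*(15 + 3² - 8*3) = 260 + ((2 + 2) + 11)*(15 + 9 - 24) = 260 + (4 + 11)*0 = 260 + 15*0 = 260 + 0 = 260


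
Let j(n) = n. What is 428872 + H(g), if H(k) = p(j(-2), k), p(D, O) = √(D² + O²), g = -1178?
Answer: 428872 + 2*√346922 ≈ 4.3005e+5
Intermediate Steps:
H(k) = √(4 + k²) (H(k) = √((-2)² + k²) = √(4 + k²))
428872 + H(g) = 428872 + √(4 + (-1178)²) = 428872 + √(4 + 1387684) = 428872 + √1387688 = 428872 + 2*√346922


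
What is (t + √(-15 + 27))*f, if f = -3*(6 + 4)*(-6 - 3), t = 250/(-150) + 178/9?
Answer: 4890 + 540*√3 ≈ 5825.3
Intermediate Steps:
t = 163/9 (t = 250*(-1/150) + 178*(⅑) = -5/3 + 178/9 = 163/9 ≈ 18.111)
f = 270 (f = -30*(-9) = -3*(-90) = 270)
(t + √(-15 + 27))*f = (163/9 + √(-15 + 27))*270 = (163/9 + √12)*270 = (163/9 + 2*√3)*270 = 4890 + 540*√3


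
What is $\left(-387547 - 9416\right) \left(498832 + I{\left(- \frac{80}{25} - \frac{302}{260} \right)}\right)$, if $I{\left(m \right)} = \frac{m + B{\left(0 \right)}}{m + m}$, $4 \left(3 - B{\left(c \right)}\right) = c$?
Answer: $- \frac{1188107455055}{6} \approx -1.9802 \cdot 10^{11}$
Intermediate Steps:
$B{\left(c \right)} = 3 - \frac{c}{4}$
$I{\left(m \right)} = \frac{3 + m}{2 m}$ ($I{\left(m \right)} = \frac{m + \left(3 - 0\right)}{m + m} = \frac{m + \left(3 + 0\right)}{2 m} = \left(m + 3\right) \frac{1}{2 m} = \left(3 + m\right) \frac{1}{2 m} = \frac{3 + m}{2 m}$)
$\left(-387547 - 9416\right) \left(498832 + I{\left(- \frac{80}{25} - \frac{302}{260} \right)}\right) = \left(-387547 - 9416\right) \left(498832 + \frac{3 - \left(\frac{16}{5} + \frac{151}{130}\right)}{2 \left(- \frac{80}{25} - \frac{302}{260}\right)}\right) = - 396963 \left(498832 + \frac{3 - \frac{567}{130}}{2 \left(\left(-80\right) \frac{1}{25} - \frac{151}{130}\right)}\right) = - 396963 \left(498832 + \frac{3 - \frac{567}{130}}{2 \left(- \frac{16}{5} - \frac{151}{130}\right)}\right) = - 396963 \left(498832 + \frac{3 - \frac{567}{130}}{2 \left(- \frac{567}{130}\right)}\right) = - 396963 \left(498832 + \frac{1}{2} \left(- \frac{130}{567}\right) \left(- \frac{177}{130}\right)\right) = - 396963 \left(498832 + \frac{59}{378}\right) = \left(-396963\right) \frac{188558555}{378} = - \frac{1188107455055}{6}$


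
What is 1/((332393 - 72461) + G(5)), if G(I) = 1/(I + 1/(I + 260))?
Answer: 1326/344670097 ≈ 3.8472e-6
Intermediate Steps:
G(I) = 1/(I + 1/(260 + I))
1/((332393 - 72461) + G(5)) = 1/((332393 - 72461) + (260 + 5)/(1 + 5² + 260*5)) = 1/(259932 + 265/(1 + 25 + 1300)) = 1/(259932 + 265/1326) = 1/(344670097/1326) = 1326/344670097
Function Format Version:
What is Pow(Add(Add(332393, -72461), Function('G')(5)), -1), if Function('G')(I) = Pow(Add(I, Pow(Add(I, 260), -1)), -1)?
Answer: Rational(1326, 344670097) ≈ 3.8472e-6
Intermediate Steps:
Function('G')(I) = Pow(Add(I, Pow(Add(260, I), -1)), -1)
Pow(Add(Add(332393, -72461), Function('G')(5)), -1) = Pow(Add(Add(332393, -72461), Mul(Pow(Add(1, Pow(5, 2), Mul(260, 5)), -1), Add(260, 5))), -1) = Pow(Add(259932, Mul(Pow(Add(1, 25, 1300), -1), 265)), -1) = Pow(Add(259932, Mul(Pow(1326, -1), 265)), -1) = Pow(Add(259932, Mul(Rational(1, 1326), 265)), -1) = Pow(Add(259932, Rational(265, 1326)), -1) = Pow(Rational(344670097, 1326), -1) = Rational(1326, 344670097)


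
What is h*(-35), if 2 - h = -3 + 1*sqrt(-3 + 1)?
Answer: -175 + 35*I*sqrt(2) ≈ -175.0 + 49.497*I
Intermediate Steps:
h = 5 - I*sqrt(2) (h = 2 - (-3 + 1*sqrt(-3 + 1)) = 2 - (-3 + 1*sqrt(-2)) = 2 - (-3 + 1*(I*sqrt(2))) = 2 - (-3 + I*sqrt(2)) = 2 + (3 - I*sqrt(2)) = 5 - I*sqrt(2) ≈ 5.0 - 1.4142*I)
h*(-35) = (5 - I*sqrt(2))*(-35) = -175 + 35*I*sqrt(2)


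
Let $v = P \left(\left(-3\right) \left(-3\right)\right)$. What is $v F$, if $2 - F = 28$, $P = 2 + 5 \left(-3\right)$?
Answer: $3042$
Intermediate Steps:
$P = -13$ ($P = 2 - 15 = -13$)
$v = -117$ ($v = - 13 \left(\left(-3\right) \left(-3\right)\right) = \left(-13\right) 9 = -117$)
$F = -26$ ($F = 2 - 28 = -26$)
$v F = \left(-117\right) \left(-26\right) = 3042$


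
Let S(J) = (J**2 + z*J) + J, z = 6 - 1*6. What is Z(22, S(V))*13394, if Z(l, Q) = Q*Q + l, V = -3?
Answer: 776852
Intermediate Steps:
z = 0 (z = 6 - 6 = 0)
S(J) = J + J**2 (S(J) = (J**2 + 0*J) + J = (J**2 + 0) + J = J**2 + J = J + J**2)
Z(l, Q) = l + Q**2 (Z(l, Q) = Q**2 + l = l + Q**2)
Z(22, S(V))*13394 = (22 + (-3*(1 - 3))**2)*13394 = (22 + (-3*(-2))**2)*13394 = (22 + 6**2)*13394 = (22 + 36)*13394 = 58*13394 = 776852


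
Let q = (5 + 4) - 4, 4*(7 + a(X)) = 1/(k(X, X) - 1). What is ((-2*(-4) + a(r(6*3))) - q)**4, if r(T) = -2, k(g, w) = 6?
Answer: 38950081/160000 ≈ 243.44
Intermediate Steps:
a(X) = -139/20 (a(X) = -7 + 1/(4*(6 - 1)) = -7 + (1/4)/5 = -7 + (1/4)*(1/5) = -7 + 1/20 = -139/20)
q = 5 (q = 9 - 4 = 5)
((-2*(-4) + a(r(6*3))) - q)**4 = ((-2*(-4) - 139/20) - 1*5)**4 = ((8 - 139/20) - 5)**4 = (21/20 - 5)**4 = (-79/20)**4 = 38950081/160000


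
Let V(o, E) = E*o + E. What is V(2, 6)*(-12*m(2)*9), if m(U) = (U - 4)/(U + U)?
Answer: 972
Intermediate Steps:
m(U) = (-4 + U)/(2*U) (m(U) = (-4 + U)/((2*U)) = (-4 + U)*(1/(2*U)) = (-4 + U)/(2*U))
V(o, E) = E + E*o
V(2, 6)*(-12*m(2)*9) = (6*(1 + 2))*(-6*(-4 + 2)/2*9) = (6*3)*(-6*(-2)/2*9) = 18*(-12*(-½)*9) = 18*(6*9) = 18*54 = 972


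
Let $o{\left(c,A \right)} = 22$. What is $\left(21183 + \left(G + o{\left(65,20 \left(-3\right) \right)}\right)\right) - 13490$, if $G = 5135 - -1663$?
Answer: $14513$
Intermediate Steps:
$G = 6798$ ($G = 5135 + 1663 = 6798$)
$\left(21183 + \left(G + o{\left(65,20 \left(-3\right) \right)}\right)\right) - 13490 = \left(21183 + \left(6798 + 22\right)\right) - 13490 = \left(21183 + 6820\right) - 13490 = 28003 - 13490 = 14513$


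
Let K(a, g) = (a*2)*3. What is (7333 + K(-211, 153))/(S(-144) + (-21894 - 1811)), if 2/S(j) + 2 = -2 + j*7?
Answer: -3069902/11994731 ≈ -0.25594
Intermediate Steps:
K(a, g) = 6*a (K(a, g) = (2*a)*3 = 6*a)
S(j) = 2/(-4 + 7*j) (S(j) = 2/(-2 + (-2 + j*7)) = 2/(-2 + (-2 + 7*j)) = 2/(-4 + 7*j))
(7333 + K(-211, 153))/(S(-144) + (-21894 - 1811)) = (7333 + 6*(-211))/(2/(-4 + 7*(-144)) + (-21894 - 1811)) = (7333 - 1266)/(2/(-4 - 1008) - 23705) = 6067/(2/(-1012) - 23705) = 6067/(2*(-1/1012) - 23705) = 6067/(-1/506 - 23705) = 6067/(-11994731/506) = 6067*(-506/11994731) = -3069902/11994731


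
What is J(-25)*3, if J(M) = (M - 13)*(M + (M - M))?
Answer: 2850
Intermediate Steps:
J(M) = M*(-13 + M) (J(M) = (-13 + M)*(M + 0) = (-13 + M)*M = M*(-13 + M))
J(-25)*3 = -25*(-13 - 25)*3 = -25*(-38)*3 = 950*3 = 2850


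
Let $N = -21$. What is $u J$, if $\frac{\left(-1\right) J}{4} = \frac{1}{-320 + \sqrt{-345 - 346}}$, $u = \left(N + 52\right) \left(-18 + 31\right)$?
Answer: $\frac{515840}{103091} + \frac{1612 i \sqrt{691}}{103091} \approx 5.0037 + 0.41104 i$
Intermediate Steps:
$u = 403$ ($u = \left(-21 + 52\right) \left(-18 + 31\right) = 31 \cdot 13 = 403$)
$J = - \frac{4}{-320 + i \sqrt{691}}$ ($J = - \frac{4}{-320 + \sqrt{-345 - 346}} = - \frac{4}{-320 + \sqrt{-691}} = - \frac{4}{-320 + i \sqrt{691}} \approx 0.012416 + 0.0010199 i$)
$u J = 403 \left(\frac{1280}{103091} + \frac{4 i \sqrt{691}}{103091}\right) = \frac{515840}{103091} + \frac{1612 i \sqrt{691}}{103091}$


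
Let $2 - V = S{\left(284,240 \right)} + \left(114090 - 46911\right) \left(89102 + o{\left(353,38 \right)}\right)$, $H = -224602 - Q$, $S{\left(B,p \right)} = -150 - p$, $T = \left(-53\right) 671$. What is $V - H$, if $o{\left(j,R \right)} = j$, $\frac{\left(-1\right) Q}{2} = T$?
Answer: $-6009201325$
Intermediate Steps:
$T = -35563$
$Q = 71126$ ($Q = \left(-2\right) \left(-35563\right) = 71126$)
$H = -295728$ ($H = -224602 - 71126 = -295728$)
$V = -6009497053$ ($V = 2 - \left(\left(-150 - 240\right) + \left(114090 - 46911\right) \left(89102 + 353\right)\right) = 2 - \left(\left(-150 - 240\right) + 67179 \cdot 89455\right) = 2 - \left(-390 + 6009497445\right) = 2 - 6009497055 = -6009497053$)
$V - H = -6009497053 - -295728 = -6009497053 + 295728 = -6009201325$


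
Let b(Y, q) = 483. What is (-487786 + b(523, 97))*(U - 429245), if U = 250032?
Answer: 87331032539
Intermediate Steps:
(-487786 + b(523, 97))*(U - 429245) = (-487786 + 483)*(250032 - 429245) = -487303*(-179213) = 87331032539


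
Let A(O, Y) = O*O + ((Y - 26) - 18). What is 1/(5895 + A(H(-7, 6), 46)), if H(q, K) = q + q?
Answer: 1/6093 ≈ 0.00016412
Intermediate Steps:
H(q, K) = 2*q
A(O, Y) = -44 + Y + O² (A(O, Y) = O² + ((-26 + Y) - 18) = O² + (-44 + Y) = -44 + Y + O²)
1/(5895 + A(H(-7, 6), 46)) = 1/(5895 + (-44 + 46 + (2*(-7))²)) = 1/(5895 + (-44 + 46 + (-14)²)) = 1/(5895 + (-44 + 46 + 196)) = 1/(5895 + 198) = 1/6093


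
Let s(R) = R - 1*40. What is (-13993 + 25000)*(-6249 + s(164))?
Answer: -67417875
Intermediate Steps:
s(R) = -40 + R (s(R) = R - 40 = -40 + R)
(-13993 + 25000)*(-6249 + s(164)) = (-13993 + 25000)*(-6249 + (-40 + 164)) = 11007*(-6249 + 124) = 11007*(-6125) = -67417875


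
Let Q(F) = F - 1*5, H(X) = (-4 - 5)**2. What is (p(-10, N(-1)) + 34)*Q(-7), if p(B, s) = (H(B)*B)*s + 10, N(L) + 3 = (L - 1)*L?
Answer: -10248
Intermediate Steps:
H(X) = 81 (H(X) = (-9)**2 = 81)
N(L) = -3 + L*(-1 + L) (N(L) = -3 + (L - 1)*L = -3 + (-1 + L)*L = -3 + L*(-1 + L))
Q(F) = -5 + F (Q(F) = F - 5 = -5 + F)
p(B, s) = 10 + 81*B*s (p(B, s) = (81*B)*s + 10 = 81*B*s + 10 = 10 + 81*B*s)
(p(-10, N(-1)) + 34)*Q(-7) = ((10 + 81*(-10)*(-3 + (-1)**2 - 1*(-1))) + 34)*(-5 - 7) = ((10 + 81*(-10)*(-3 + 1 + 1)) + 34)*(-12) = ((10 + 81*(-10)*(-1)) + 34)*(-12) = ((10 + 810) + 34)*(-12) = (820 + 34)*(-12) = 854*(-12) = -10248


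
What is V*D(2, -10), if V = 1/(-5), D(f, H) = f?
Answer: -2/5 ≈ -0.40000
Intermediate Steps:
V = -1/5 ≈ -0.20000
V*D(2, -10) = -1/5*2 = -2/5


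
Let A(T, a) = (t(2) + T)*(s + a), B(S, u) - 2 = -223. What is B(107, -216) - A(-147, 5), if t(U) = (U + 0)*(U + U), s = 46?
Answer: 6868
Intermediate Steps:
B(S, u) = -221 (B(S, u) = 2 - 223 = -221)
t(U) = 2*U² (t(U) = U*(2*U) = 2*U²)
A(T, a) = (8 + T)*(46 + a) (A(T, a) = (2*2² + T)*(46 + a) = (2*4 + T)*(46 + a) = (8 + T)*(46 + a))
B(107, -216) - A(-147, 5) = -221 - (368 + 8*5 + 46*(-147) - 147*5) = -221 - (368 + 40 - 6762 - 735) = -221 - 1*(-7089) = -221 + 7089 = 6868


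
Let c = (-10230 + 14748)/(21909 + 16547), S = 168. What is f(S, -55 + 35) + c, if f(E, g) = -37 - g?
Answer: -324617/19228 ≈ -16.883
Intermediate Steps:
c = 2259/19228 (c = 4518/38456 = 4518*(1/38456) = 2259/19228 ≈ 0.11748)
f(S, -55 + 35) + c = (-37 - (-55 + 35)) + 2259/19228 = (-37 - 1*(-20)) + 2259/19228 = (-37 + 20) + 2259/19228 = -17 + 2259/19228 = -324617/19228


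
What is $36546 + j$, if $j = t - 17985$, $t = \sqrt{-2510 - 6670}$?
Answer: $18561 + 6 i \sqrt{255} \approx 18561.0 + 95.812 i$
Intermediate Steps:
$t = 6 i \sqrt{255}$ ($t = \sqrt{-9180} = 6 i \sqrt{255} \approx 95.812 i$)
$j = -17985 + 6 i \sqrt{255}$ ($j = 6 i \sqrt{255} - 17985 = -17985 + 6 i \sqrt{255} \approx -17985.0 + 95.812 i$)
$36546 + j = 36546 - \left(17985 - 6 i \sqrt{255}\right) = 18561 + 6 i \sqrt{255}$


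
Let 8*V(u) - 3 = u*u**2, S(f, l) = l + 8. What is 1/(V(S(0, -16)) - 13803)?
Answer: -8/110933 ≈ -7.2116e-5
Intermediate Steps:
S(f, l) = 8 + l
V(u) = 3/8 + u**3/8 (V(u) = 3/8 + (u*u**2)/8 = 3/8 + u**3/8)
1/(V(S(0, -16)) - 13803) = 1/((3/8 + (8 - 16)**3/8) - 13803) = 1/((3/8 + (1/8)*(-8)**3) - 13803) = 1/((3/8 + (1/8)*(-512)) - 13803) = 1/((3/8 - 64) - 13803) = 1/(-509/8 - 13803) = 1/(-110933/8) = -8/110933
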